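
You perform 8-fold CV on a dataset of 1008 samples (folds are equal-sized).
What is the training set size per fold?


Each validation fold has 1008/8 = 126 samples. Training set = 1008 - 126 = 882.

882


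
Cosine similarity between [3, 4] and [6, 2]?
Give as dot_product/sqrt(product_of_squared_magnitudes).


dot = 26. |a|^2 = 25, |b|^2 = 40. cos = 26/sqrt(1000).

26/sqrt(1000)


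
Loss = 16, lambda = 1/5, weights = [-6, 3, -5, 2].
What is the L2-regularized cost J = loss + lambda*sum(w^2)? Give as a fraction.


L2 sq norm = sum(w^2) = 74. J = 16 + 1/5 * 74 = 154/5.

154/5


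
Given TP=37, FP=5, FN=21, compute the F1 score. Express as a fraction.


Precision = 37/42 = 37/42. Recall = 37/58 = 37/58. F1 = 2*P*R/(P+R) = 37/50.

37/50


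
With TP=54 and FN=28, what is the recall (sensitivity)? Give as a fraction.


Recall = TP / (TP + FN) = 54 / 82 = 27/41.

27/41


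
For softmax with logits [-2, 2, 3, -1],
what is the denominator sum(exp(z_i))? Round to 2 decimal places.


Denom = e^-2=0.1353 + e^2=7.3891 + e^3=20.0855 + e^-1=0.3679. Sum = 27.9778, which rounds to 27.98.

27.98


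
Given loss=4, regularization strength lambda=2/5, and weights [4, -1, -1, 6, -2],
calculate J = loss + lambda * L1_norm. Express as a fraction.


L1 norm = sum(|w|) = 14. J = 4 + 2/5 * 14 = 48/5.

48/5


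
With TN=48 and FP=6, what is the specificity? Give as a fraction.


Specificity = TN / (TN + FP) = 48 / 54 = 8/9.

8/9


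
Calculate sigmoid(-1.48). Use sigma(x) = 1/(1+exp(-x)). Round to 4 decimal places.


sigma(-1.48) = 1/(1+e^(1.48)) = 1/(1+4.392946) = 1/5.392946 = 0.1854.

0.1854


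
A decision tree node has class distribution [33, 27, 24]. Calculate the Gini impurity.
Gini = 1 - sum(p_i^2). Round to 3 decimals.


Total = 84. Proportions: 33/84, 27/84, 24/84. sum(p_i^2) = 0.3393. Gini = 1 - 0.3393 = 0.6607, which rounds to 0.661.

0.661


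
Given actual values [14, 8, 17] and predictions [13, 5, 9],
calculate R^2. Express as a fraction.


Mean(y) = 13. SS_res = 74. SS_tot = 42. R^2 = 1 - 74/(42) = -16/21.

-16/21


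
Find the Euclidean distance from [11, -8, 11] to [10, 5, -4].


d = sqrt(sum of squared differences). (11-10)^2=1, (-8-5)^2=169, (11--4)^2=225. Sum = 395.

sqrt(395)


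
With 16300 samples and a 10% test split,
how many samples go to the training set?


Test set = 16300 * 10% = 1630. Training set = 16300 - 1630 = 14670.

14670


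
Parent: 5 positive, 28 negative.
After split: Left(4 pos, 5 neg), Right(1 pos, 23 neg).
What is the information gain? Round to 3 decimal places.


H(parent) = 0.6136. H(left) = 0.9911, H(right) = 0.2499. Weighted = (9/33)*0.9911 + (24/33)*0.2499 = 0.4520. IG = 0.6136 - 0.4520 = 0.1616, which rounds to 0.162.

0.162


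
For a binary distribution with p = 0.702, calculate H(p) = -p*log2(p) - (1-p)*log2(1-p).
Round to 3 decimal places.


H = -0.702*log2(0.702) - 0.298*log2(0.298) = 0.879.

0.879


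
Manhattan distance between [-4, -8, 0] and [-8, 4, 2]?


d = sum of absolute differences: |-4--8|=4 + |-8-4|=12 + |0-2|=2 = 18.

18


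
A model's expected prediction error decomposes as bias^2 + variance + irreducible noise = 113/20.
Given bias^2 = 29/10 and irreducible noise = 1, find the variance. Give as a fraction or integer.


Total error = bias^2 + variance + irreducible noise. So variance = 113/20 - 29/10 - 1 = 7/4.

7/4


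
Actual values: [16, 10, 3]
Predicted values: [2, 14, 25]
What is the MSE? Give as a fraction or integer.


MSE = (1/3) * ((16-2)^2=196 + (10-14)^2=16 + (3-25)^2=484). Sum = 696. MSE = 232.

232


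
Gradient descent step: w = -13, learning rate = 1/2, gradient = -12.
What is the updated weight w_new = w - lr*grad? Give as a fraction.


w_new = -13 - 1/2 * -12 = -13 - -6 = -7.

-7


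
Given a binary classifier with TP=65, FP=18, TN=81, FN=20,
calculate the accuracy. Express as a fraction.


Accuracy = (TP + TN) / (TP + TN + FP + FN) = (65 + 81) / 184 = 73/92.

73/92


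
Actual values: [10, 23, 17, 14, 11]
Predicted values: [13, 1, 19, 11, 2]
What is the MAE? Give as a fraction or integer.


MAE = (1/5) * (|10-13|=3 + |23-1|=22 + |17-19|=2 + |14-11|=3 + |11-2|=9). Sum = 39. MAE = 39/5.

39/5


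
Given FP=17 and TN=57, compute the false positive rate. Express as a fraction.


FPR = FP / (FP + TN) = 17 / 74 = 17/74.

17/74


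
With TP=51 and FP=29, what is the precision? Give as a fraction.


Precision = TP / (TP + FP) = 51 / 80 = 51/80.

51/80


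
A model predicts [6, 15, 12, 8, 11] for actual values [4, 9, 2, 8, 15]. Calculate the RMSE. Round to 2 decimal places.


MSE = 31.2000. RMSE = sqrt(31.2000) = 5.59.

5.59


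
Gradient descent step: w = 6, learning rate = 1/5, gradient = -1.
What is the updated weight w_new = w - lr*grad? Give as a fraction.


w_new = 6 - 1/5 * -1 = 6 - -1/5 = 31/5.

31/5


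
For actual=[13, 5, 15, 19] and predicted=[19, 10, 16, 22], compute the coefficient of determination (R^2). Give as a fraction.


Mean(y) = 13. SS_res = 71. SS_tot = 104. R^2 = 1 - 71/(104) = 33/104.

33/104


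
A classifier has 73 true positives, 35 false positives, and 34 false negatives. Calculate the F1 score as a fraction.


Precision = 73/108 = 73/108. Recall = 73/107 = 73/107. F1 = 2*P*R/(P+R) = 146/215.

146/215


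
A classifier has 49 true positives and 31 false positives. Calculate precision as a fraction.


Precision = TP / (TP + FP) = 49 / 80 = 49/80.

49/80


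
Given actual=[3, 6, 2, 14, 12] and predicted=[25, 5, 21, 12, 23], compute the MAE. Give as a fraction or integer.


MAE = (1/5) * (|3-25|=22 + |6-5|=1 + |2-21|=19 + |14-12|=2 + |12-23|=11). Sum = 55. MAE = 11.

11


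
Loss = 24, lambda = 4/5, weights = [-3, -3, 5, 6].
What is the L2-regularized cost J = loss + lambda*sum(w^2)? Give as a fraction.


L2 sq norm = sum(w^2) = 79. J = 24 + 4/5 * 79 = 436/5.

436/5


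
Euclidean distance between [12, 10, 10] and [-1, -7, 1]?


d = sqrt(sum of squared differences). (12--1)^2=169, (10--7)^2=289, (10-1)^2=81. Sum = 539.

sqrt(539)


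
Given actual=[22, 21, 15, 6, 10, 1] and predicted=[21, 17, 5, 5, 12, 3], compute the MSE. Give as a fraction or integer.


MSE = (1/6) * ((22-21)^2=1 + (21-17)^2=16 + (15-5)^2=100 + (6-5)^2=1 + (10-12)^2=4 + (1-3)^2=4). Sum = 126. MSE = 21.

21


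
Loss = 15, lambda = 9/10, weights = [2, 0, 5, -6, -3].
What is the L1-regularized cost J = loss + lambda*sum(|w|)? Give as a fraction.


L1 norm = sum(|w|) = 16. J = 15 + 9/10 * 16 = 147/5.

147/5


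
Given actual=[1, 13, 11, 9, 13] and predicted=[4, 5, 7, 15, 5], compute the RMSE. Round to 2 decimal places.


MSE = 37.8000. RMSE = sqrt(37.8000) = 6.15.

6.15


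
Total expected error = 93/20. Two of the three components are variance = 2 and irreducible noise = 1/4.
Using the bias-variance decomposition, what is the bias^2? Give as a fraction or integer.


Total error = bias^2 + variance + irreducible noise. So bias^2 = 93/20 - 2 - 1/4 = 12/5.

12/5


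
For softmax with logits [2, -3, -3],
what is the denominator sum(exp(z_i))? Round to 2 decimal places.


Denom = e^2=7.3891 + e^-3=0.0498 + e^-3=0.0498. Sum = 7.4887, which rounds to 7.49.

7.49


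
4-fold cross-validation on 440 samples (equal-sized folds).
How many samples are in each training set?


Each validation fold has 440/4 = 110 samples. Training set = 440 - 110 = 330.

330


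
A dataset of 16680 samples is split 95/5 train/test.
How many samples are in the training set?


Test set = 16680 * 5% = 834. Training set = 16680 - 834 = 15846.

15846


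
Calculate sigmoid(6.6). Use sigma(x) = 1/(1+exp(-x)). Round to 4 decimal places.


sigma(6.6) = 1/(1+e^(-6.6)) = 1/(1+0.001360) = 1/1.001360 = 0.9986.

0.9986


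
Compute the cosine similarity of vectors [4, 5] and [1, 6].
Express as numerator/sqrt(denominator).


dot = 34. |a|^2 = 41, |b|^2 = 37. cos = 34/sqrt(1517).

34/sqrt(1517)


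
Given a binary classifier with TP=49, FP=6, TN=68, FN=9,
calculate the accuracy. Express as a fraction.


Accuracy = (TP + TN) / (TP + TN + FP + FN) = (49 + 68) / 132 = 39/44.

39/44


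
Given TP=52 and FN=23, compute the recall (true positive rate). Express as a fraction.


Recall = TP / (TP + FN) = 52 / 75 = 52/75.

52/75


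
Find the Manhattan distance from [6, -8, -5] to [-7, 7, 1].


d = sum of absolute differences: |6--7|=13 + |-8-7|=15 + |-5-1|=6 = 34.

34


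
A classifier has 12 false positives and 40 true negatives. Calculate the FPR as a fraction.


FPR = FP / (FP + TN) = 12 / 52 = 3/13.

3/13


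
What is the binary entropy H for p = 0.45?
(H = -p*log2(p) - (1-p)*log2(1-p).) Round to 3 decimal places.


H = -0.45*log2(0.45) - 0.55*log2(0.55) = 0.993.

0.993


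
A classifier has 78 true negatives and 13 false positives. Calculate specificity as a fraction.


Specificity = TN / (TN + FP) = 78 / 91 = 6/7.

6/7


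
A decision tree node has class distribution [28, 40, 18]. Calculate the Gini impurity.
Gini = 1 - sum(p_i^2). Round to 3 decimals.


Total = 86. Proportions: 28/86, 40/86, 18/86. sum(p_i^2) = 0.3661. Gini = 1 - 0.3661 = 0.6339, which rounds to 0.634.

0.634


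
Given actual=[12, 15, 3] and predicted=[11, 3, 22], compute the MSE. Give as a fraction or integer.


MSE = (1/3) * ((12-11)^2=1 + (15-3)^2=144 + (3-22)^2=361). Sum = 506. MSE = 506/3.

506/3


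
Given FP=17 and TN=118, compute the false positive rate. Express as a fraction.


FPR = FP / (FP + TN) = 17 / 135 = 17/135.

17/135


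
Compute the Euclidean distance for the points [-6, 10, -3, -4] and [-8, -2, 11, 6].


d = sqrt(sum of squared differences). (-6--8)^2=4, (10--2)^2=144, (-3-11)^2=196, (-4-6)^2=100. Sum = 444.

sqrt(444)


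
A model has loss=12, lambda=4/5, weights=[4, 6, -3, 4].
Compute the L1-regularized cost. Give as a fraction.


L1 norm = sum(|w|) = 17. J = 12 + 4/5 * 17 = 128/5.

128/5


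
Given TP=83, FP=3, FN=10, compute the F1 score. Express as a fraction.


Precision = 83/86 = 83/86. Recall = 83/93 = 83/93. F1 = 2*P*R/(P+R) = 166/179.

166/179


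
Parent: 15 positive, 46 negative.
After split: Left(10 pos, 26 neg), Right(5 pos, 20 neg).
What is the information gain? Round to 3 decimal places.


H(parent) = 0.8047. H(left) = 0.8524, H(right) = 0.7219. Weighted = (36/61)*0.8524 + (25/61)*0.7219 = 0.7989. IG = 0.8047 - 0.7989 = 0.0058, which rounds to 0.006.

0.006


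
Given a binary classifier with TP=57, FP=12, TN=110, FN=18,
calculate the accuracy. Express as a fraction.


Accuracy = (TP + TN) / (TP + TN + FP + FN) = (57 + 110) / 197 = 167/197.

167/197


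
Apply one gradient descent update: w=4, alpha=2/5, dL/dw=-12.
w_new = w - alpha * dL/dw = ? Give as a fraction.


w_new = 4 - 2/5 * -12 = 4 - -24/5 = 44/5.

44/5


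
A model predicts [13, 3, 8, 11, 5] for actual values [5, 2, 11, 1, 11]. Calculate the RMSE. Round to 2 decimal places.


MSE = 42.0000. RMSE = sqrt(42.0000) = 6.48.

6.48


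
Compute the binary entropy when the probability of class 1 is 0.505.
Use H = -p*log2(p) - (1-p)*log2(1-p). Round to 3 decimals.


H = -0.505*log2(0.505) - 0.495*log2(0.495) = 1.000.

1.000


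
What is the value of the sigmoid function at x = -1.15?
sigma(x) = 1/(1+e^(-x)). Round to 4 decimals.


sigma(-1.15) = 1/(1+e^(1.15)) = 1/(1+3.158193) = 1/4.158193 = 0.2405.

0.2405


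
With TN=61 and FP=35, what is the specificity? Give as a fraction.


Specificity = TN / (TN + FP) = 61 / 96 = 61/96.

61/96


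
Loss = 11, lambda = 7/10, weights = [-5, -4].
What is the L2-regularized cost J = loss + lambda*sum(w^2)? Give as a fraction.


L2 sq norm = sum(w^2) = 41. J = 11 + 7/10 * 41 = 397/10.

397/10


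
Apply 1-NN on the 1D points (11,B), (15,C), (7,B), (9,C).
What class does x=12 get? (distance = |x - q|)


Distances: |11-12|=1, |15-12|=3, |7-12|=5, |9-12|=3. 1 nearest: (11,B). Counts: {'B': 1}. Majority class: B.

B


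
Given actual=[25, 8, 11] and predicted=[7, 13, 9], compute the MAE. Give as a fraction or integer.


MAE = (1/3) * (|25-7|=18 + |8-13|=5 + |11-9|=2). Sum = 25. MAE = 25/3.

25/3


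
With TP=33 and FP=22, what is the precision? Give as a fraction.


Precision = TP / (TP + FP) = 33 / 55 = 3/5.

3/5


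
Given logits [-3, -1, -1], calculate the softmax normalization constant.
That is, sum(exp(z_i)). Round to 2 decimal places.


Denom = e^-3=0.0498 + e^-1=0.3679 + e^-1=0.3679. Sum = 0.7856, which rounds to 0.79.

0.79


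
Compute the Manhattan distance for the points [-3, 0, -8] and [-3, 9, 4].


d = sum of absolute differences: |-3--3|=0 + |0-9|=9 + |-8-4|=12 = 21.

21


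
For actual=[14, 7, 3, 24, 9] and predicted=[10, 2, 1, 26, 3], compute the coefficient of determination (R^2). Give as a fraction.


Mean(y) = 57/5. SS_res = 85. SS_tot = 1306/5. R^2 = 1 - 85/(1306/5) = 881/1306.

881/1306


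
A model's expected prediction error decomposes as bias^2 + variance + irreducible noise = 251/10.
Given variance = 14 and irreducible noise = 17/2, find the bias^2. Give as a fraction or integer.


Total error = bias^2 + variance + irreducible noise. So bias^2 = 251/10 - 14 - 17/2 = 13/5.

13/5


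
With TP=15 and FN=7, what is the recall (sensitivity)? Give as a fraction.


Recall = TP / (TP + FN) = 15 / 22 = 15/22.

15/22


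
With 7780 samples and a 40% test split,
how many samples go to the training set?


Test set = 7780 * 40% = 3112. Training set = 7780 - 3112 = 4668.

4668


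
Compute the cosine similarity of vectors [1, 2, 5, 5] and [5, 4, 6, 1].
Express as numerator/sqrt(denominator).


dot = 48. |a|^2 = 55, |b|^2 = 78. cos = 48/sqrt(4290).

48/sqrt(4290)


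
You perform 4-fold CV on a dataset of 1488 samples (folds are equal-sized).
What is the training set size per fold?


Each validation fold has 1488/4 = 372 samples. Training set = 1488 - 372 = 1116.

1116


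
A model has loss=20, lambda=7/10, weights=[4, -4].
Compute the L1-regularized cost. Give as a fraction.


L1 norm = sum(|w|) = 8. J = 20 + 7/10 * 8 = 128/5.

128/5


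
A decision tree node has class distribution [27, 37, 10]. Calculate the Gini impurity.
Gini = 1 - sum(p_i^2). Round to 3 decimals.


Total = 74. Proportions: 27/74, 37/74, 10/74. sum(p_i^2) = 0.4014. Gini = 1 - 0.4014 = 0.5986, which rounds to 0.599.

0.599


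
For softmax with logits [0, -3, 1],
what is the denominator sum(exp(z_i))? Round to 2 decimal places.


Denom = e^0=1.0000 + e^-3=0.0498 + e^1=2.7183. Sum = 3.7681, which rounds to 3.77.

3.77


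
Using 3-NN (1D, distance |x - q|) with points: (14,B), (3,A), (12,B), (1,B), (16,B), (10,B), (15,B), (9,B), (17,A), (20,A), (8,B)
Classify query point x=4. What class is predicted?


Distances: |14-4|=10, |3-4|=1, |12-4|=8, |1-4|=3, |16-4|=12, |10-4|=6, |15-4|=11, |9-4|=5, |17-4|=13, |20-4|=16, |8-4|=4. 3 nearest: (3,A), (1,B), (8,B). Counts: {'A': 1, 'B': 2}. Majority class: B.

B


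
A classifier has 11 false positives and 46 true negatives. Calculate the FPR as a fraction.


FPR = FP / (FP + TN) = 11 / 57 = 11/57.

11/57


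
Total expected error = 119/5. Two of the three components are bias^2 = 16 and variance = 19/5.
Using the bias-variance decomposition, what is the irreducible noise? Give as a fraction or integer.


Total error = bias^2 + variance + irreducible noise. So irreducible noise = 119/5 - 16 - 19/5 = 4.

4


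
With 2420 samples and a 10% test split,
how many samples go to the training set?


Test set = 2420 * 10% = 242. Training set = 2420 - 242 = 2178.

2178


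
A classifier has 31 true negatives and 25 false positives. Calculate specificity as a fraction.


Specificity = TN / (TN + FP) = 31 / 56 = 31/56.

31/56


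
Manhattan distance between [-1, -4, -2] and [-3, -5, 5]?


d = sum of absolute differences: |-1--3|=2 + |-4--5|=1 + |-2-5|=7 = 10.

10


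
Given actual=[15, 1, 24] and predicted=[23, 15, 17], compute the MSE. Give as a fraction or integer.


MSE = (1/3) * ((15-23)^2=64 + (1-15)^2=196 + (24-17)^2=49). Sum = 309. MSE = 103.

103


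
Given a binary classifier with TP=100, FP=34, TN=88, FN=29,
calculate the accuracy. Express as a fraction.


Accuracy = (TP + TN) / (TP + TN + FP + FN) = (100 + 88) / 251 = 188/251.

188/251


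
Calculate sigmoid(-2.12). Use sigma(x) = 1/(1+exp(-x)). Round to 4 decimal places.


sigma(-2.12) = 1/(1+e^(2.12)) = 1/(1+8.331137) = 1/9.331137 = 0.1072.

0.1072


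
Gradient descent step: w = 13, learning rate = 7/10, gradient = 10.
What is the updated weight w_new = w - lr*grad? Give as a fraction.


w_new = 13 - 7/10 * 10 = 13 - 7 = 6.

6


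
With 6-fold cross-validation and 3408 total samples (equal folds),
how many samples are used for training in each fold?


Each validation fold has 3408/6 = 568 samples. Training set = 3408 - 568 = 2840.

2840


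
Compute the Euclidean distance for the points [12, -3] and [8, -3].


d = sqrt(sum of squared differences). (12-8)^2=16, (-3--3)^2=0. Sum = 16.

4


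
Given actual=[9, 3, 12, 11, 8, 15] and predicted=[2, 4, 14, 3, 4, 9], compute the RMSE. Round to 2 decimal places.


MSE = 28.3333. RMSE = sqrt(28.3333) = 5.32.

5.32


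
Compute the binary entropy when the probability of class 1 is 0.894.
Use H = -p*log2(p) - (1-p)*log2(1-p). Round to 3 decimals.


H = -0.894*log2(0.894) - 0.106*log2(0.106) = 0.488.

0.488


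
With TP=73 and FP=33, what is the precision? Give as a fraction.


Precision = TP / (TP + FP) = 73 / 106 = 73/106.

73/106


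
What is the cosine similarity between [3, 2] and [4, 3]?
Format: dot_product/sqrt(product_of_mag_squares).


dot = 18. |a|^2 = 13, |b|^2 = 25. cos = 18/sqrt(325).

18/sqrt(325)


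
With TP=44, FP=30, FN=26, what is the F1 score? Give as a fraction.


Precision = 44/74 = 22/37. Recall = 44/70 = 22/35. F1 = 2*P*R/(P+R) = 11/18.

11/18


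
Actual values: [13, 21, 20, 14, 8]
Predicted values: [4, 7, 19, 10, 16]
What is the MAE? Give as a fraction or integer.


MAE = (1/5) * (|13-4|=9 + |21-7|=14 + |20-19|=1 + |14-10|=4 + |8-16|=8). Sum = 36. MAE = 36/5.

36/5


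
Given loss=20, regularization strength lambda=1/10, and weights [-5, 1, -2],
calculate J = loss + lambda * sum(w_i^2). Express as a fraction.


L2 sq norm = sum(w^2) = 30. J = 20 + 1/10 * 30 = 23.

23


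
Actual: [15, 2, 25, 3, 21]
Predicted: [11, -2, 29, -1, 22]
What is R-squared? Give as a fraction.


Mean(y) = 66/5. SS_res = 65. SS_tot = 2164/5. R^2 = 1 - 65/(2164/5) = 1839/2164.

1839/2164


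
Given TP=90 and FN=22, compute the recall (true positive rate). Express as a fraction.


Recall = TP / (TP + FN) = 90 / 112 = 45/56.

45/56


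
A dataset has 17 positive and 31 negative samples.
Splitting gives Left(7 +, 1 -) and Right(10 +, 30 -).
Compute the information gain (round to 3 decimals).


H(parent) = 0.9377. H(left) = 0.5436, H(right) = 0.8113. Weighted = (8/48)*0.5436 + (40/48)*0.8113 = 0.7667. IG = 0.9377 - 0.7667 = 0.1710, which rounds to 0.171.

0.171


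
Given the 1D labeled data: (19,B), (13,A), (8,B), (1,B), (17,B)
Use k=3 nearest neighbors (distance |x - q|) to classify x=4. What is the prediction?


Distances: |19-4|=15, |13-4|=9, |8-4|=4, |1-4|=3, |17-4|=13. 3 nearest: (1,B), (8,B), (13,A). Counts: {'B': 2, 'A': 1}. Majority class: B.

B


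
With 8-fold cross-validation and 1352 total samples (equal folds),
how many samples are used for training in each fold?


Each validation fold has 1352/8 = 169 samples. Training set = 1352 - 169 = 1183.

1183


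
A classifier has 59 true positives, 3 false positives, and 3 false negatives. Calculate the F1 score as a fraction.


Precision = 59/62 = 59/62. Recall = 59/62 = 59/62. F1 = 2*P*R/(P+R) = 59/62.

59/62


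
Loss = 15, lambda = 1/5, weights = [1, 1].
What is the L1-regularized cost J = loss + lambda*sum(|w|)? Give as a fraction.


L1 norm = sum(|w|) = 2. J = 15 + 1/5 * 2 = 77/5.

77/5


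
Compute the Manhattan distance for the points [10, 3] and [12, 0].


d = sum of absolute differences: |10-12|=2 + |3-0|=3 = 5.

5


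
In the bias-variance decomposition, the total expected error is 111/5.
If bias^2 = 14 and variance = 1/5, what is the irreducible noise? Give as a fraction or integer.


Total error = bias^2 + variance + irreducible noise. So irreducible noise = 111/5 - 14 - 1/5 = 8.

8


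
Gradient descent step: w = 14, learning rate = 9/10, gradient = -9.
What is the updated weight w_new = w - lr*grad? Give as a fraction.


w_new = 14 - 9/10 * -9 = 14 - -81/10 = 221/10.

221/10


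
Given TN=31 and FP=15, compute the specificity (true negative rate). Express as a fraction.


Specificity = TN / (TN + FP) = 31 / 46 = 31/46.

31/46


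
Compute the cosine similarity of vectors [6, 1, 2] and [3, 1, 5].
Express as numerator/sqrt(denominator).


dot = 29. |a|^2 = 41, |b|^2 = 35. cos = 29/sqrt(1435).

29/sqrt(1435)


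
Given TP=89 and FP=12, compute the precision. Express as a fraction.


Precision = TP / (TP + FP) = 89 / 101 = 89/101.

89/101


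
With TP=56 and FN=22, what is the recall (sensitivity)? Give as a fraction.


Recall = TP / (TP + FN) = 56 / 78 = 28/39.

28/39


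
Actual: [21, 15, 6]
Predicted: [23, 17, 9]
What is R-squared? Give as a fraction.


Mean(y) = 14. SS_res = 17. SS_tot = 114. R^2 = 1 - 17/(114) = 97/114.

97/114


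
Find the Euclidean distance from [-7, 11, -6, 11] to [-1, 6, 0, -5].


d = sqrt(sum of squared differences). (-7--1)^2=36, (11-6)^2=25, (-6-0)^2=36, (11--5)^2=256. Sum = 353.

sqrt(353)


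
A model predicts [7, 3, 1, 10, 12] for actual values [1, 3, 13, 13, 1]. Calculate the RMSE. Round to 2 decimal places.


MSE = 62.0000. RMSE = sqrt(62.0000) = 7.87.

7.87


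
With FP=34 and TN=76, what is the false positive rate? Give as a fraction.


FPR = FP / (FP + TN) = 34 / 110 = 17/55.

17/55


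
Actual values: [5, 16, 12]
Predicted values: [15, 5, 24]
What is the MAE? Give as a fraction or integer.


MAE = (1/3) * (|5-15|=10 + |16-5|=11 + |12-24|=12). Sum = 33. MAE = 11.

11


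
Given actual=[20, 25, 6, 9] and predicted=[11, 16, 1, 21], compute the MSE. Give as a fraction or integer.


MSE = (1/4) * ((20-11)^2=81 + (25-16)^2=81 + (6-1)^2=25 + (9-21)^2=144). Sum = 331. MSE = 331/4.

331/4


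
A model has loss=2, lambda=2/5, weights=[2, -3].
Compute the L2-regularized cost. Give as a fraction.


L2 sq norm = sum(w^2) = 13. J = 2 + 2/5 * 13 = 36/5.

36/5


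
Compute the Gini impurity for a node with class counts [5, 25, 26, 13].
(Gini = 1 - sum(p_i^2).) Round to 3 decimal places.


Total = 69. Proportions: 5/69, 25/69, 26/69, 13/69. sum(p_i^2) = 0.3140. Gini = 1 - 0.3140 = 0.6860, which rounds to 0.686.

0.686


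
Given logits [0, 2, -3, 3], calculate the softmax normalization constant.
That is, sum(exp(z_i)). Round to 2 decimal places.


Denom = e^0=1.0000 + e^2=7.3891 + e^-3=0.0498 + e^3=20.0855. Sum = 28.5244, which rounds to 28.52.

28.52


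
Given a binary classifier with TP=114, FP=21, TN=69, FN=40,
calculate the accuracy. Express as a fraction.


Accuracy = (TP + TN) / (TP + TN + FP + FN) = (114 + 69) / 244 = 3/4.

3/4


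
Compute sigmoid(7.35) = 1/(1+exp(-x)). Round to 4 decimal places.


sigma(7.35) = 1/(1+e^(-7.35)) = 1/(1+0.000643) = 1/1.000643 = 0.9994.

0.9994


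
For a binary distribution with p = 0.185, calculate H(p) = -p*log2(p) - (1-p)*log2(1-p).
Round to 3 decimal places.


H = -0.185*log2(0.185) - 0.815*log2(0.815) = 0.691.

0.691


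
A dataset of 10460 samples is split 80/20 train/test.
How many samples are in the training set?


Test set = 10460 * 20% = 2092. Training set = 10460 - 2092 = 8368.

8368


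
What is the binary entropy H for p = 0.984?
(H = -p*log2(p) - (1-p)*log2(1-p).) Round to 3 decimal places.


H = -0.984*log2(0.984) - 0.016*log2(0.016) = 0.118.

0.118


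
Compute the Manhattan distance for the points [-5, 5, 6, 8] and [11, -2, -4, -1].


d = sum of absolute differences: |-5-11|=16 + |5--2|=7 + |6--4|=10 + |8--1|=9 = 42.

42


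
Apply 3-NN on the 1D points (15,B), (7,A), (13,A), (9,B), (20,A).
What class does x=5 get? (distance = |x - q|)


Distances: |15-5|=10, |7-5|=2, |13-5|=8, |9-5|=4, |20-5|=15. 3 nearest: (7,A), (9,B), (13,A). Counts: {'A': 2, 'B': 1}. Majority class: A.

A


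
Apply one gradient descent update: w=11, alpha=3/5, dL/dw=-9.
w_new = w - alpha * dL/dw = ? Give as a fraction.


w_new = 11 - 3/5 * -9 = 11 - -27/5 = 82/5.

82/5


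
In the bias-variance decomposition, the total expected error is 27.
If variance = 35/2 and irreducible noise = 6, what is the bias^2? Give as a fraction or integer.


Total error = bias^2 + variance + irreducible noise. So bias^2 = 27 - 35/2 - 6 = 7/2.

7/2


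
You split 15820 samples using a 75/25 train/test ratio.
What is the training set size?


Test set = 15820 * 25% = 3955. Training set = 15820 - 3955 = 11865.

11865


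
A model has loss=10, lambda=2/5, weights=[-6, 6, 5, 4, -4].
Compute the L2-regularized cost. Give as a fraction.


L2 sq norm = sum(w^2) = 129. J = 10 + 2/5 * 129 = 308/5.

308/5


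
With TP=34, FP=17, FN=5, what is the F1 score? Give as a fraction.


Precision = 34/51 = 2/3. Recall = 34/39 = 34/39. F1 = 2*P*R/(P+R) = 34/45.

34/45


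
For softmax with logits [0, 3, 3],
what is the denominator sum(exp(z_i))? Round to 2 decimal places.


Denom = e^0=1.0000 + e^3=20.0855 + e^3=20.0855. Sum = 41.1710, which rounds to 41.17.

41.17


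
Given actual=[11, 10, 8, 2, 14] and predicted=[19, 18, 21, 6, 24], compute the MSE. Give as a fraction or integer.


MSE = (1/5) * ((11-19)^2=64 + (10-18)^2=64 + (8-21)^2=169 + (2-6)^2=16 + (14-24)^2=100). Sum = 413. MSE = 413/5.

413/5


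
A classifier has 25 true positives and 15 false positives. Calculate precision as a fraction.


Precision = TP / (TP + FP) = 25 / 40 = 5/8.

5/8


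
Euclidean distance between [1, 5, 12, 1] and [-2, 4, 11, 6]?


d = sqrt(sum of squared differences). (1--2)^2=9, (5-4)^2=1, (12-11)^2=1, (1-6)^2=25. Sum = 36.

6


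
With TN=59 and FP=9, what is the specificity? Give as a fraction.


Specificity = TN / (TN + FP) = 59 / 68 = 59/68.

59/68


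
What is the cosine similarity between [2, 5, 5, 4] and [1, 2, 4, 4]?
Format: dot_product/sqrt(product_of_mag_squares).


dot = 48. |a|^2 = 70, |b|^2 = 37. cos = 48/sqrt(2590).

48/sqrt(2590)


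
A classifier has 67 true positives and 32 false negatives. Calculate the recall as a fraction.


Recall = TP / (TP + FN) = 67 / 99 = 67/99.

67/99


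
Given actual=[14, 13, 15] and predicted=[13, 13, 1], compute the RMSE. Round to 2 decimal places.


MSE = 65.6667. RMSE = sqrt(65.6667) = 8.10.

8.10


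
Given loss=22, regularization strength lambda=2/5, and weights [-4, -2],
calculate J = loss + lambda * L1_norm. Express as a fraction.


L1 norm = sum(|w|) = 6. J = 22 + 2/5 * 6 = 122/5.

122/5


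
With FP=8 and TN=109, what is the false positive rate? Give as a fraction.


FPR = FP / (FP + TN) = 8 / 117 = 8/117.

8/117


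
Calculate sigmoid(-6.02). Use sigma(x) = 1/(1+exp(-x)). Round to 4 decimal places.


sigma(-6.02) = 1/(1+e^(6.02)) = 1/(1+411.578596) = 1/412.578596 = 0.0024.

0.0024


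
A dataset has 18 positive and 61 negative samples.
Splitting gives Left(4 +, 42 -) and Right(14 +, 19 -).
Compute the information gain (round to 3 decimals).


H(parent) = 0.7742. H(left) = 0.4262, H(right) = 0.9834. Weighted = (46/79)*0.4262 + (33/79)*0.9834 = 0.6590. IG = 0.7742 - 0.6590 = 0.1152, which rounds to 0.115.

0.115


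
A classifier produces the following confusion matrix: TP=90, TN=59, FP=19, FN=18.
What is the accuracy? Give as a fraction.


Accuracy = (TP + TN) / (TP + TN + FP + FN) = (90 + 59) / 186 = 149/186.

149/186


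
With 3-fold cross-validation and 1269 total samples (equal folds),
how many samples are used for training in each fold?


Each validation fold has 1269/3 = 423 samples. Training set = 1269 - 423 = 846.

846


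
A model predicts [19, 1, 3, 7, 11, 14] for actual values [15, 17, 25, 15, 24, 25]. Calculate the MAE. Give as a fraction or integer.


MAE = (1/6) * (|15-19|=4 + |17-1|=16 + |25-3|=22 + |15-7|=8 + |24-11|=13 + |25-14|=11). Sum = 74. MAE = 37/3.

37/3


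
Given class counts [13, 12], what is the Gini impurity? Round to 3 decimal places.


Total = 25. Proportions: 13/25, 12/25. sum(p_i^2) = 0.5008. Gini = 1 - 0.5008 = 0.4992, which rounds to 0.499.

0.499


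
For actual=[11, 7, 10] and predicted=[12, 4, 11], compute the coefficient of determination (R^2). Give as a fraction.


Mean(y) = 28/3. SS_res = 11. SS_tot = 26/3. R^2 = 1 - 11/(26/3) = -7/26.

-7/26


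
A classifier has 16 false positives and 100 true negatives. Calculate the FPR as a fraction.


FPR = FP / (FP + TN) = 16 / 116 = 4/29.

4/29


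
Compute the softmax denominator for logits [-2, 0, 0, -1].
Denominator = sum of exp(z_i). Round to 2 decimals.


Denom = e^-2=0.1353 + e^0=1.0000 + e^0=1.0000 + e^-1=0.3679. Sum = 2.5032, which rounds to 2.50.

2.50


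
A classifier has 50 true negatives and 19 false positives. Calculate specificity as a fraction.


Specificity = TN / (TN + FP) = 50 / 69 = 50/69.

50/69


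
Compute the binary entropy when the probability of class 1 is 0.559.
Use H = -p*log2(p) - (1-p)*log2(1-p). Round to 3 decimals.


H = -0.559*log2(0.559) - 0.441*log2(0.441) = 0.990.

0.990


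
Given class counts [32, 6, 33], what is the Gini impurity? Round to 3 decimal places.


Total = 71. Proportions: 32/71, 6/71, 33/71. sum(p_i^2) = 0.4263. Gini = 1 - 0.4263 = 0.5737, which rounds to 0.574.

0.574


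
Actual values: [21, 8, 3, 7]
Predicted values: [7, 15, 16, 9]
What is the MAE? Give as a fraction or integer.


MAE = (1/4) * (|21-7|=14 + |8-15|=7 + |3-16|=13 + |7-9|=2). Sum = 36. MAE = 9.

9


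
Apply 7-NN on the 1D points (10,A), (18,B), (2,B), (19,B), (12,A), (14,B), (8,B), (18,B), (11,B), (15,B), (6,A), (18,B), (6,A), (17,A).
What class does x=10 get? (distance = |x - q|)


Distances: |10-10|=0, |18-10|=8, |2-10|=8, |19-10|=9, |12-10|=2, |14-10|=4, |8-10|=2, |18-10|=8, |11-10|=1, |15-10|=5, |6-10|=4, |18-10|=8, |6-10|=4, |17-10|=7. 7 nearest: (10,A), (11,B), (12,A), (8,B), (6,A), (6,A), (14,B). Counts: {'A': 4, 'B': 3}. Majority class: A.

A


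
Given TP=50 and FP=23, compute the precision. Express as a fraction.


Precision = TP / (TP + FP) = 50 / 73 = 50/73.

50/73


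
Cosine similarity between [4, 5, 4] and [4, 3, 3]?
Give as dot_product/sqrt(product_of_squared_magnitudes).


dot = 43. |a|^2 = 57, |b|^2 = 34. cos = 43/sqrt(1938).

43/sqrt(1938)


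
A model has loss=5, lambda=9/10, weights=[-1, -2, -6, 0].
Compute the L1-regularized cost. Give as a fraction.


L1 norm = sum(|w|) = 9. J = 5 + 9/10 * 9 = 131/10.

131/10


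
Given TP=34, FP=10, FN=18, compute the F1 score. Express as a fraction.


Precision = 34/44 = 17/22. Recall = 34/52 = 17/26. F1 = 2*P*R/(P+R) = 17/24.

17/24


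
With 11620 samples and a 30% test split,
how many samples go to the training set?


Test set = 11620 * 30% = 3486. Training set = 11620 - 3486 = 8134.

8134


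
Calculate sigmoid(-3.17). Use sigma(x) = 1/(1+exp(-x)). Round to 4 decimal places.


sigma(-3.17) = 1/(1+e^(3.17)) = 1/(1+23.807484) = 1/24.807484 = 0.0403.

0.0403


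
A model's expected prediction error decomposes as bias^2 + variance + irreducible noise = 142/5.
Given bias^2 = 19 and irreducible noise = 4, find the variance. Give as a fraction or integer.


Total error = bias^2 + variance + irreducible noise. So variance = 142/5 - 19 - 4 = 27/5.

27/5


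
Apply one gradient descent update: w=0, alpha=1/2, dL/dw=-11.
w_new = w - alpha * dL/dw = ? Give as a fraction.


w_new = 0 - 1/2 * -11 = 0 - -11/2 = 11/2.

11/2


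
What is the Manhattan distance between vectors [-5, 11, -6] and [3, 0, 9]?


d = sum of absolute differences: |-5-3|=8 + |11-0|=11 + |-6-9|=15 = 34.

34


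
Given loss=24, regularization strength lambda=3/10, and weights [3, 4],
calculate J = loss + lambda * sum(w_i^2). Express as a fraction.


L2 sq norm = sum(w^2) = 25. J = 24 + 3/10 * 25 = 63/2.

63/2


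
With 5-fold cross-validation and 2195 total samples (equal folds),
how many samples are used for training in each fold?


Each validation fold has 2195/5 = 439 samples. Training set = 2195 - 439 = 1756.

1756


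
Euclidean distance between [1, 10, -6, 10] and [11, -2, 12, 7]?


d = sqrt(sum of squared differences). (1-11)^2=100, (10--2)^2=144, (-6-12)^2=324, (10-7)^2=9. Sum = 577.

sqrt(577)


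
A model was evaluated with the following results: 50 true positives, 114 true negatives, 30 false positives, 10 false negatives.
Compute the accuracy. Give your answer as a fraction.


Accuracy = (TP + TN) / (TP + TN + FP + FN) = (50 + 114) / 204 = 41/51.

41/51


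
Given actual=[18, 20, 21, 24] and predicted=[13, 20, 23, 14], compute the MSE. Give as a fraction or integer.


MSE = (1/4) * ((18-13)^2=25 + (20-20)^2=0 + (21-23)^2=4 + (24-14)^2=100). Sum = 129. MSE = 129/4.

129/4


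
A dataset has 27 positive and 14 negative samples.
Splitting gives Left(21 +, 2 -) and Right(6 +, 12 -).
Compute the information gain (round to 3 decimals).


H(parent) = 0.9262. H(left) = 0.4262, H(right) = 0.9183. Weighted = (23/41)*0.4262 + (18/41)*0.9183 = 0.6422. IG = 0.9262 - 0.6422 = 0.2840, which rounds to 0.284.

0.284


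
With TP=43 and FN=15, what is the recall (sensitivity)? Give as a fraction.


Recall = TP / (TP + FN) = 43 / 58 = 43/58.

43/58


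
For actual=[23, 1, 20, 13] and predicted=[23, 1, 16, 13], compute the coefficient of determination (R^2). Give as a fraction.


Mean(y) = 57/4. SS_res = 16. SS_tot = 1147/4. R^2 = 1 - 16/(1147/4) = 1083/1147.

1083/1147


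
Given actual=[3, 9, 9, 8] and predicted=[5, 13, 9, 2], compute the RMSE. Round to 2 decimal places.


MSE = 14.0000. RMSE = sqrt(14.0000) = 3.74.

3.74


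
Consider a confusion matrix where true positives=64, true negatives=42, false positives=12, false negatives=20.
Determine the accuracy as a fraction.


Accuracy = (TP + TN) / (TP + TN + FP + FN) = (64 + 42) / 138 = 53/69.

53/69


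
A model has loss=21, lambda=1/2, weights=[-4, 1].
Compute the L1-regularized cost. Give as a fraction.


L1 norm = sum(|w|) = 5. J = 21 + 1/2 * 5 = 47/2.

47/2


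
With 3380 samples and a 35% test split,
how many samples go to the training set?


Test set = 3380 * 35% = 1183. Training set = 3380 - 1183 = 2197.

2197


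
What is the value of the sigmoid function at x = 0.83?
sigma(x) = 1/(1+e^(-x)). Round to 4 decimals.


sigma(0.83) = 1/(1+e^(-0.83)) = 1/(1+0.436049) = 1/1.436049 = 0.6964.

0.6964


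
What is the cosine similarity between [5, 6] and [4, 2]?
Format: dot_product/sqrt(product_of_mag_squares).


dot = 32. |a|^2 = 61, |b|^2 = 20. cos = 32/sqrt(1220).

32/sqrt(1220)


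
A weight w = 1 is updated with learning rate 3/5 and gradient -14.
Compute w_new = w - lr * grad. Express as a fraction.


w_new = 1 - 3/5 * -14 = 1 - -42/5 = 47/5.

47/5


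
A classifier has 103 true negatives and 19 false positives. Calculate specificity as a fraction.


Specificity = TN / (TN + FP) = 103 / 122 = 103/122.

103/122


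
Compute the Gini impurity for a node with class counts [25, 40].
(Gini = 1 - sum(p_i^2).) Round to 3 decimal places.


Total = 65. Proportions: 25/65, 40/65. sum(p_i^2) = 0.5266. Gini = 1 - 0.5266 = 0.4734, which rounds to 0.473.

0.473


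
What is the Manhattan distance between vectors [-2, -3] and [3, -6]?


d = sum of absolute differences: |-2-3|=5 + |-3--6|=3 = 8.

8


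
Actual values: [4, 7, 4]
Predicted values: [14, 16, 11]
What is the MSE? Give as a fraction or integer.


MSE = (1/3) * ((4-14)^2=100 + (7-16)^2=81 + (4-11)^2=49). Sum = 230. MSE = 230/3.

230/3


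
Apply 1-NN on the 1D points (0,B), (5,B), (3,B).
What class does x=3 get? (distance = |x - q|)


Distances: |0-3|=3, |5-3|=2, |3-3|=0. 1 nearest: (3,B). Counts: {'B': 1}. Majority class: B.

B


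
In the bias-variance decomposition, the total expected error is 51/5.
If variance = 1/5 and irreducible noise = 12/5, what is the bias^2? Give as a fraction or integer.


Total error = bias^2 + variance + irreducible noise. So bias^2 = 51/5 - 1/5 - 12/5 = 38/5.

38/5


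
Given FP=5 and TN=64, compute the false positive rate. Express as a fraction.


FPR = FP / (FP + TN) = 5 / 69 = 5/69.

5/69


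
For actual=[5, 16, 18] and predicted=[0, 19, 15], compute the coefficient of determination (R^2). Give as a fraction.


Mean(y) = 13. SS_res = 43. SS_tot = 98. R^2 = 1 - 43/(98) = 55/98.

55/98


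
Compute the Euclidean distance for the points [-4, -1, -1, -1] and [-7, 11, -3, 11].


d = sqrt(sum of squared differences). (-4--7)^2=9, (-1-11)^2=144, (-1--3)^2=4, (-1-11)^2=144. Sum = 301.

sqrt(301)


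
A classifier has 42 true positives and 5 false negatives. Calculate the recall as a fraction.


Recall = TP / (TP + FN) = 42 / 47 = 42/47.

42/47


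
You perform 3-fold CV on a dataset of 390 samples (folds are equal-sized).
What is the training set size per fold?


Each validation fold has 390/3 = 130 samples. Training set = 390 - 130 = 260.

260


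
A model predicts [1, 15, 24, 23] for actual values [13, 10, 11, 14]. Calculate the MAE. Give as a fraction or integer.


MAE = (1/4) * (|13-1|=12 + |10-15|=5 + |11-24|=13 + |14-23|=9). Sum = 39. MAE = 39/4.

39/4


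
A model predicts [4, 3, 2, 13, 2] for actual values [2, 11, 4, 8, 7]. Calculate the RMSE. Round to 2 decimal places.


MSE = 24.4000. RMSE = sqrt(24.4000) = 4.94.

4.94


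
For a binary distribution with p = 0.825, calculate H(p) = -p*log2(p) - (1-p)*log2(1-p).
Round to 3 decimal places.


H = -0.825*log2(0.825) - 0.175*log2(0.175) = 0.669.

0.669


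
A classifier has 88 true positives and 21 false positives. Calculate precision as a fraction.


Precision = TP / (TP + FP) = 88 / 109 = 88/109.

88/109


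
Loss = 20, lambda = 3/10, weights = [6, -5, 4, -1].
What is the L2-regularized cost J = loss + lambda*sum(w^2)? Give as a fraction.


L2 sq norm = sum(w^2) = 78. J = 20 + 3/10 * 78 = 217/5.

217/5


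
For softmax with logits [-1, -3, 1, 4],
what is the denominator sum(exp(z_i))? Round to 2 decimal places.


Denom = e^-1=0.3679 + e^-3=0.0498 + e^1=2.7183 + e^4=54.5982. Sum = 57.7342, which rounds to 57.73.

57.73


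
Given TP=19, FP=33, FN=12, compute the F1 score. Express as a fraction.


Precision = 19/52 = 19/52. Recall = 19/31 = 19/31. F1 = 2*P*R/(P+R) = 38/83.

38/83


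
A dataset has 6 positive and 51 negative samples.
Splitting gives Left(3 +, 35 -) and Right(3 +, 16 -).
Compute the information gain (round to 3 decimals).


H(parent) = 0.4855. H(left) = 0.3985, H(right) = 0.6292. Weighted = (38/57)*0.3985 + (19/57)*0.6292 = 0.4754. IG = 0.4855 - 0.4754 = 0.0101, which rounds to 0.010.

0.010


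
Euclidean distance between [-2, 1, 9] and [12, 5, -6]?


d = sqrt(sum of squared differences). (-2-12)^2=196, (1-5)^2=16, (9--6)^2=225. Sum = 437.

sqrt(437)


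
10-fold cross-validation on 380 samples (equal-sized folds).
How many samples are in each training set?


Each validation fold has 380/10 = 38 samples. Training set = 380 - 38 = 342.

342


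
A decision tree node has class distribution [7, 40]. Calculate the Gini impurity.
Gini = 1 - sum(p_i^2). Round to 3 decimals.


Total = 47. Proportions: 7/47, 40/47. sum(p_i^2) = 0.7465. Gini = 1 - 0.7465 = 0.2535, which rounds to 0.254.

0.254
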